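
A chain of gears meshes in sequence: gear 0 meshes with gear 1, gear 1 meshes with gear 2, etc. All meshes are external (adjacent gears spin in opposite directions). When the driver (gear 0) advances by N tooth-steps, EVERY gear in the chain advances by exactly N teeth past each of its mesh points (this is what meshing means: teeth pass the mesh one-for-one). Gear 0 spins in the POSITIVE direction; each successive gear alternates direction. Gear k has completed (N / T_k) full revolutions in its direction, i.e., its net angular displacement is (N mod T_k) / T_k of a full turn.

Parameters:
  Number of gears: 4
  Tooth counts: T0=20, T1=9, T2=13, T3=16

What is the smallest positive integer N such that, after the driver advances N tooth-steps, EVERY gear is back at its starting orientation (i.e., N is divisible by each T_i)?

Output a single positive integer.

Gear k returns to start when N is a multiple of T_k.
All gears at start simultaneously when N is a common multiple of [20, 9, 13, 16]; the smallest such N is lcm(20, 9, 13, 16).
Start: lcm = T0 = 20
Fold in T1=9: gcd(20, 9) = 1; lcm(20, 9) = 20 * 9 / 1 = 180 / 1 = 180
Fold in T2=13: gcd(180, 13) = 1; lcm(180, 13) = 180 * 13 / 1 = 2340 / 1 = 2340
Fold in T3=16: gcd(2340, 16) = 4; lcm(2340, 16) = 2340 * 16 / 4 = 37440 / 4 = 9360
Full cycle length = 9360

Answer: 9360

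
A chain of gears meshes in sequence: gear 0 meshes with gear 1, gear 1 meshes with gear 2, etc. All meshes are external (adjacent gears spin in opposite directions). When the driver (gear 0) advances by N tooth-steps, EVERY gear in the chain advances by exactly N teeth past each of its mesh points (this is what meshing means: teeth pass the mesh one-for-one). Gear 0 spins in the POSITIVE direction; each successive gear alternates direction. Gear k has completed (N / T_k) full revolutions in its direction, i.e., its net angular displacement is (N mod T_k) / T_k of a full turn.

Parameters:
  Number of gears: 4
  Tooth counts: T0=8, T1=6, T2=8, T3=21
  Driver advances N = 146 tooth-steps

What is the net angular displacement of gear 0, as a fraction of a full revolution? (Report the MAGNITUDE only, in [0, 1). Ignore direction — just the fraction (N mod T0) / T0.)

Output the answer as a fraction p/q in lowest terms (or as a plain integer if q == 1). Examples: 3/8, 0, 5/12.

Chain of 4 gears, tooth counts: [8, 6, 8, 21]
  gear 0: T0=8, direction=positive, advance = 146 mod 8 = 2 teeth = 2/8 turn
  gear 1: T1=6, direction=negative, advance = 146 mod 6 = 2 teeth = 2/6 turn
  gear 2: T2=8, direction=positive, advance = 146 mod 8 = 2 teeth = 2/8 turn
  gear 3: T3=21, direction=negative, advance = 146 mod 21 = 20 teeth = 20/21 turn
Gear 0: 146 mod 8 = 2
Fraction = 2 / 8 = 1/4 (gcd(2,8)=2) = 1/4

Answer: 1/4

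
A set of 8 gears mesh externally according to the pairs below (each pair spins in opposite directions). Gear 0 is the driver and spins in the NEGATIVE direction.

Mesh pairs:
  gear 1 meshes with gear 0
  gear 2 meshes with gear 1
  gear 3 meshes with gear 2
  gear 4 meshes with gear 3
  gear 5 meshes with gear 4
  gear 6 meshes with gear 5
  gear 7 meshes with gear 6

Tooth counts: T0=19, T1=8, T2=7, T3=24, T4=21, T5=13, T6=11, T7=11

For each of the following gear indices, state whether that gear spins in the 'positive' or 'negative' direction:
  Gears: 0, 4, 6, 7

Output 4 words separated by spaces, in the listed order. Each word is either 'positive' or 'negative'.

Gear 0 (driver): negative (depth 0)
  gear 1: meshes with gear 0 -> depth 1 -> positive (opposite of gear 0)
  gear 2: meshes with gear 1 -> depth 2 -> negative (opposite of gear 1)
  gear 3: meshes with gear 2 -> depth 3 -> positive (opposite of gear 2)
  gear 4: meshes with gear 3 -> depth 4 -> negative (opposite of gear 3)
  gear 5: meshes with gear 4 -> depth 5 -> positive (opposite of gear 4)
  gear 6: meshes with gear 5 -> depth 6 -> negative (opposite of gear 5)
  gear 7: meshes with gear 6 -> depth 7 -> positive (opposite of gear 6)
Queried indices 0, 4, 6, 7 -> negative, negative, negative, positive

Answer: negative negative negative positive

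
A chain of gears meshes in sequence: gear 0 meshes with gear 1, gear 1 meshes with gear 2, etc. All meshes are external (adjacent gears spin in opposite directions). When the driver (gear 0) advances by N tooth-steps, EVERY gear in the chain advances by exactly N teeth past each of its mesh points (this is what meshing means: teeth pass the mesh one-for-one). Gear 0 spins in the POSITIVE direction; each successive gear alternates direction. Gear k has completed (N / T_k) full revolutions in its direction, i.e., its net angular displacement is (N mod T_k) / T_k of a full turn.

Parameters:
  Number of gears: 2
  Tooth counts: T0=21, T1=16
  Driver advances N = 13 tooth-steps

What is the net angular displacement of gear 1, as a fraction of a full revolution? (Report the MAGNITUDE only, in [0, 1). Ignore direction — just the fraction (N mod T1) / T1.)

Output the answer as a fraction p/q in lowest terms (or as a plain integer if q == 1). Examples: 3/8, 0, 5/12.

Answer: 13/16

Derivation:
Chain of 2 gears, tooth counts: [21, 16]
  gear 0: T0=21, direction=positive, advance = 13 mod 21 = 13 teeth = 13/21 turn
  gear 1: T1=16, direction=negative, advance = 13 mod 16 = 13 teeth = 13/16 turn
Gear 1: 13 mod 16 = 13
Fraction = 13 / 16 = 13/16 (gcd(13,16)=1) = 13/16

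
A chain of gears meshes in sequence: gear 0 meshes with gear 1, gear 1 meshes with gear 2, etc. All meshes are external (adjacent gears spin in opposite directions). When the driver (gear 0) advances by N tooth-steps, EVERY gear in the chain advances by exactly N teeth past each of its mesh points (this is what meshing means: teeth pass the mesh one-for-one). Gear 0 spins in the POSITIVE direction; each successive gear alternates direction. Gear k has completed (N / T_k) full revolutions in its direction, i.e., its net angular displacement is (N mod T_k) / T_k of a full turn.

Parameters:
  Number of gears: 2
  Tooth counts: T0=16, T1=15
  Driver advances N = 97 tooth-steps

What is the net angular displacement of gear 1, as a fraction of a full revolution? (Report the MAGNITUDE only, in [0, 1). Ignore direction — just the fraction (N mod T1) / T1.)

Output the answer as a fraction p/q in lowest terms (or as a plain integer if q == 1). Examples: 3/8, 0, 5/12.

Chain of 2 gears, tooth counts: [16, 15]
  gear 0: T0=16, direction=positive, advance = 97 mod 16 = 1 teeth = 1/16 turn
  gear 1: T1=15, direction=negative, advance = 97 mod 15 = 7 teeth = 7/15 turn
Gear 1: 97 mod 15 = 7
Fraction = 7 / 15 = 7/15 (gcd(7,15)=1) = 7/15

Answer: 7/15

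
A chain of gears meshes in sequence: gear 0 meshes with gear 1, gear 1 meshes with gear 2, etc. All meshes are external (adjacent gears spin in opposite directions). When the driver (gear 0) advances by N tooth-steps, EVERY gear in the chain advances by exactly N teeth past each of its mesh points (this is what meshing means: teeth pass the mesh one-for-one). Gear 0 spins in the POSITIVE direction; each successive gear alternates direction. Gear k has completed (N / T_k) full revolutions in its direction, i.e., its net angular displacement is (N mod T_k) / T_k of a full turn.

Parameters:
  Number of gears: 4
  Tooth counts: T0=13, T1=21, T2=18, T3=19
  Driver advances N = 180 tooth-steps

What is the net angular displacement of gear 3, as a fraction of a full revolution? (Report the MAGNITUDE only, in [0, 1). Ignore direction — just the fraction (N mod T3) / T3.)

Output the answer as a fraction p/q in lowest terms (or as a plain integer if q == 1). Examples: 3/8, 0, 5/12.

Answer: 9/19

Derivation:
Chain of 4 gears, tooth counts: [13, 21, 18, 19]
  gear 0: T0=13, direction=positive, advance = 180 mod 13 = 11 teeth = 11/13 turn
  gear 1: T1=21, direction=negative, advance = 180 mod 21 = 12 teeth = 12/21 turn
  gear 2: T2=18, direction=positive, advance = 180 mod 18 = 0 teeth = 0/18 turn
  gear 3: T3=19, direction=negative, advance = 180 mod 19 = 9 teeth = 9/19 turn
Gear 3: 180 mod 19 = 9
Fraction = 9 / 19 = 9/19 (gcd(9,19)=1) = 9/19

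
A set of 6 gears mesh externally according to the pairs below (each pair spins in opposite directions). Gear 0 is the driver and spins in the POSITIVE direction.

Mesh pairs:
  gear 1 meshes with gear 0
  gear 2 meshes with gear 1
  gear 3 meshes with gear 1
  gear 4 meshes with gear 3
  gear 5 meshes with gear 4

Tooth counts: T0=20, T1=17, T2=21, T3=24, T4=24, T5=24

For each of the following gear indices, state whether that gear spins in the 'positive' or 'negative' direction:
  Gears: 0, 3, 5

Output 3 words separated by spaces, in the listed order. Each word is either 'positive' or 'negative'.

Answer: positive positive positive

Derivation:
Gear 0 (driver): positive (depth 0)
  gear 1: meshes with gear 0 -> depth 1 -> negative (opposite of gear 0)
  gear 2: meshes with gear 1 -> depth 2 -> positive (opposite of gear 1)
  gear 3: meshes with gear 1 -> depth 2 -> positive (opposite of gear 1)
  gear 4: meshes with gear 3 -> depth 3 -> negative (opposite of gear 3)
  gear 5: meshes with gear 4 -> depth 4 -> positive (opposite of gear 4)
Queried indices 0, 3, 5 -> positive, positive, positive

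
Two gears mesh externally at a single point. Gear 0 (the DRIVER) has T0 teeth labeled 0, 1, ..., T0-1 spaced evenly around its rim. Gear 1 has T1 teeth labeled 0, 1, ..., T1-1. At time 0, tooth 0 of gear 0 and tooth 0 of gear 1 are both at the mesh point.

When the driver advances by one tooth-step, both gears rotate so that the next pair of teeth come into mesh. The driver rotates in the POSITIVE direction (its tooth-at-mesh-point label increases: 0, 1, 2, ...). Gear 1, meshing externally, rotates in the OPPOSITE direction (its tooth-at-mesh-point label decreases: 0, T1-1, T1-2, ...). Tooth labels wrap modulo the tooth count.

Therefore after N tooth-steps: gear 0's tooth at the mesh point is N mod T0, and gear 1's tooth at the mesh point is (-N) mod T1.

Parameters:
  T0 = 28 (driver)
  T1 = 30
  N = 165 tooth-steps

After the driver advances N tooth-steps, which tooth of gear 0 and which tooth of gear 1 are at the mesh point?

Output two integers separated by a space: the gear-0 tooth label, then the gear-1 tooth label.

Gear 0 (driver, T0=28): tooth at mesh = N mod T0
  165 = 5 * 28 + 25, so 165 mod 28 = 25
  gear 0 tooth = 25
Gear 1 (driven, T1=30): tooth at mesh = (-N) mod T1
  165 = 5 * 30 + 15, so 165 mod 30 = 15
  (-165) mod 30 = (-15) mod 30 = 30 - 15 = 15
Mesh after 165 steps: gear-0 tooth 25 meets gear-1 tooth 15

Answer: 25 15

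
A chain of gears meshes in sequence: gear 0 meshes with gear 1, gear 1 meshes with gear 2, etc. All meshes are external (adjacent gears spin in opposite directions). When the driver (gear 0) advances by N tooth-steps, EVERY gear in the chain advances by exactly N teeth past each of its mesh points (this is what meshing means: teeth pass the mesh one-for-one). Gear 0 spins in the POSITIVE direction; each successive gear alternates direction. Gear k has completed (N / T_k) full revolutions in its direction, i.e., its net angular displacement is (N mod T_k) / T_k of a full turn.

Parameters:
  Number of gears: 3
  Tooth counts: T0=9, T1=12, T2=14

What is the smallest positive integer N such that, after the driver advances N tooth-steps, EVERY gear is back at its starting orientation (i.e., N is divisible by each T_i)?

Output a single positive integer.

Answer: 252

Derivation:
Gear k returns to start when N is a multiple of T_k.
All gears at start simultaneously when N is a common multiple of [9, 12, 14]; the smallest such N is lcm(9, 12, 14).
Start: lcm = T0 = 9
Fold in T1=12: gcd(9, 12) = 3; lcm(9, 12) = 9 * 12 / 3 = 108 / 3 = 36
Fold in T2=14: gcd(36, 14) = 2; lcm(36, 14) = 36 * 14 / 2 = 504 / 2 = 252
Full cycle length = 252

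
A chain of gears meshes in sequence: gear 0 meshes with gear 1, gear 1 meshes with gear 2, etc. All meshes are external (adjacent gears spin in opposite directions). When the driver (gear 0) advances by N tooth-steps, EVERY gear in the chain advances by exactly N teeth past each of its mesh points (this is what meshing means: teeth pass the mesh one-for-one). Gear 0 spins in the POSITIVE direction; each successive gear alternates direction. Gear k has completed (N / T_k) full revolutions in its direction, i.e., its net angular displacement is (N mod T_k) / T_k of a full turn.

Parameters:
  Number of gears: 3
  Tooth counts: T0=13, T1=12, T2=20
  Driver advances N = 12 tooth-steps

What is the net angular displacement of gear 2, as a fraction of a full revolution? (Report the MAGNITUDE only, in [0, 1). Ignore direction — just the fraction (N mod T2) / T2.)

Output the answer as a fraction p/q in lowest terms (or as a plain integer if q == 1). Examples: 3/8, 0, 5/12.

Answer: 3/5

Derivation:
Chain of 3 gears, tooth counts: [13, 12, 20]
  gear 0: T0=13, direction=positive, advance = 12 mod 13 = 12 teeth = 12/13 turn
  gear 1: T1=12, direction=negative, advance = 12 mod 12 = 0 teeth = 0/12 turn
  gear 2: T2=20, direction=positive, advance = 12 mod 20 = 12 teeth = 12/20 turn
Gear 2: 12 mod 20 = 12
Fraction = 12 / 20 = 3/5 (gcd(12,20)=4) = 3/5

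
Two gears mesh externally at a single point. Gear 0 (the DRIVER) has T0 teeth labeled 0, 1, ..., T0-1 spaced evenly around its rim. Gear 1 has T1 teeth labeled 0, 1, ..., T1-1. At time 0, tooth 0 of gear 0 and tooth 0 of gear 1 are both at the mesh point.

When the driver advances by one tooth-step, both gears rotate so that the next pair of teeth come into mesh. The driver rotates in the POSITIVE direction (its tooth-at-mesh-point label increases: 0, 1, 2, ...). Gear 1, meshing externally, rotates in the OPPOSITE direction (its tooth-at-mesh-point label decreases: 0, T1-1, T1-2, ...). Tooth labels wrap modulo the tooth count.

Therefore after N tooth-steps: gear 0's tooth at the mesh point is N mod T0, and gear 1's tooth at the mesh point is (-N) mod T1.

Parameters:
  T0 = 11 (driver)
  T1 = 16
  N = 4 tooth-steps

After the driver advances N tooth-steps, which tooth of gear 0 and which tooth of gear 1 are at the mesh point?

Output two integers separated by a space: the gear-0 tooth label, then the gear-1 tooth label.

Answer: 4 12

Derivation:
Gear 0 (driver, T0=11): tooth at mesh = N mod T0
  4 = 0 * 11 + 4, so 4 mod 11 = 4
  gear 0 tooth = 4
Gear 1 (driven, T1=16): tooth at mesh = (-N) mod T1
  4 = 0 * 16 + 4, so 4 mod 16 = 4
  (-4) mod 16 = (-4) mod 16 = 16 - 4 = 12
Mesh after 4 steps: gear-0 tooth 4 meets gear-1 tooth 12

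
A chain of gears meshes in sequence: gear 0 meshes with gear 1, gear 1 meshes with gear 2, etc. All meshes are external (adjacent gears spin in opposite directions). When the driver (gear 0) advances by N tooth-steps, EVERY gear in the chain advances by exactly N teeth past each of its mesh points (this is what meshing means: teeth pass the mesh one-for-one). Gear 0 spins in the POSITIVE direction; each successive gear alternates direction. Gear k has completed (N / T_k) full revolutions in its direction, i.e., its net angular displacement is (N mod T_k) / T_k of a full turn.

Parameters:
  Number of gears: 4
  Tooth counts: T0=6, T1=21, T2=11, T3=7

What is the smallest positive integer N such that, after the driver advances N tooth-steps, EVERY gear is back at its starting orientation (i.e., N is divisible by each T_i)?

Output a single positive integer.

Gear k returns to start when N is a multiple of T_k.
All gears at start simultaneously when N is a common multiple of [6, 21, 11, 7]; the smallest such N is lcm(6, 21, 11, 7).
Start: lcm = T0 = 6
Fold in T1=21: gcd(6, 21) = 3; lcm(6, 21) = 6 * 21 / 3 = 126 / 3 = 42
Fold in T2=11: gcd(42, 11) = 1; lcm(42, 11) = 42 * 11 / 1 = 462 / 1 = 462
Fold in T3=7: gcd(462, 7) = 7; lcm(462, 7) = 462 * 7 / 7 = 3234 / 7 = 462
Full cycle length = 462

Answer: 462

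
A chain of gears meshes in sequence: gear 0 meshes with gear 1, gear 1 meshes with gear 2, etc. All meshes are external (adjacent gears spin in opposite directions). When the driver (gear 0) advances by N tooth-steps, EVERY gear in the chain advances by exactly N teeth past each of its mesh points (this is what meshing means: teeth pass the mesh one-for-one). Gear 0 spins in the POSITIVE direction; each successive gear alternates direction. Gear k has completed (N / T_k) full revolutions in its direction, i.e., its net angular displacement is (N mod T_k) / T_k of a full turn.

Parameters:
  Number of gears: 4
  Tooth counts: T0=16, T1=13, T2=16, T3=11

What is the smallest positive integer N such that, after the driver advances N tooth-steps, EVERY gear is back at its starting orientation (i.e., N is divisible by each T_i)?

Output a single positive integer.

Answer: 2288

Derivation:
Gear k returns to start when N is a multiple of T_k.
All gears at start simultaneously when N is a common multiple of [16, 13, 16, 11]; the smallest such N is lcm(16, 13, 16, 11).
Start: lcm = T0 = 16
Fold in T1=13: gcd(16, 13) = 1; lcm(16, 13) = 16 * 13 / 1 = 208 / 1 = 208
Fold in T2=16: gcd(208, 16) = 16; lcm(208, 16) = 208 * 16 / 16 = 3328 / 16 = 208
Fold in T3=11: gcd(208, 11) = 1; lcm(208, 11) = 208 * 11 / 1 = 2288 / 1 = 2288
Full cycle length = 2288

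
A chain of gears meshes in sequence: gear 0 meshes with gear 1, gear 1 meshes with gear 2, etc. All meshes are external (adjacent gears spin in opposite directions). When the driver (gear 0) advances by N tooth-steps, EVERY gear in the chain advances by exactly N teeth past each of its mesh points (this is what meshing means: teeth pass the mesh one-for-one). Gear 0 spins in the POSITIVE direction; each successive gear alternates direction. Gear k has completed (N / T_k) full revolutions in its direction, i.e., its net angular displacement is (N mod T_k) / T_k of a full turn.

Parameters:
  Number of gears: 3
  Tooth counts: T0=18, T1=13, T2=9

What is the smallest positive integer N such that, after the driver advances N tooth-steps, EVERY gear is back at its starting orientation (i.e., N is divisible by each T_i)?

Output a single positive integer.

Gear k returns to start when N is a multiple of T_k.
All gears at start simultaneously when N is a common multiple of [18, 13, 9]; the smallest such N is lcm(18, 13, 9).
Start: lcm = T0 = 18
Fold in T1=13: gcd(18, 13) = 1; lcm(18, 13) = 18 * 13 / 1 = 234 / 1 = 234
Fold in T2=9: gcd(234, 9) = 9; lcm(234, 9) = 234 * 9 / 9 = 2106 / 9 = 234
Full cycle length = 234

Answer: 234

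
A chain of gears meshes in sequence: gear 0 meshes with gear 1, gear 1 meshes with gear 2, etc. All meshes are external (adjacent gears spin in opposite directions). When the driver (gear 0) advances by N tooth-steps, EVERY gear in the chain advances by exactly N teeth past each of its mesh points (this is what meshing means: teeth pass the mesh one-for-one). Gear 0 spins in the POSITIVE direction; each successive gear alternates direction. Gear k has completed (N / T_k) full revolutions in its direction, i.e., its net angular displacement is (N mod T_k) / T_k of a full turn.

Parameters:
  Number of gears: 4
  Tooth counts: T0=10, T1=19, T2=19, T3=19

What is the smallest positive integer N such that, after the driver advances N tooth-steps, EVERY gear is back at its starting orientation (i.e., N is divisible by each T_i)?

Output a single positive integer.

Gear k returns to start when N is a multiple of T_k.
All gears at start simultaneously when N is a common multiple of [10, 19, 19, 19]; the smallest such N is lcm(10, 19, 19, 19).
Start: lcm = T0 = 10
Fold in T1=19: gcd(10, 19) = 1; lcm(10, 19) = 10 * 19 / 1 = 190 / 1 = 190
Fold in T2=19: gcd(190, 19) = 19; lcm(190, 19) = 190 * 19 / 19 = 3610 / 19 = 190
Fold in T3=19: gcd(190, 19) = 19; lcm(190, 19) = 190 * 19 / 19 = 3610 / 19 = 190
Full cycle length = 190

Answer: 190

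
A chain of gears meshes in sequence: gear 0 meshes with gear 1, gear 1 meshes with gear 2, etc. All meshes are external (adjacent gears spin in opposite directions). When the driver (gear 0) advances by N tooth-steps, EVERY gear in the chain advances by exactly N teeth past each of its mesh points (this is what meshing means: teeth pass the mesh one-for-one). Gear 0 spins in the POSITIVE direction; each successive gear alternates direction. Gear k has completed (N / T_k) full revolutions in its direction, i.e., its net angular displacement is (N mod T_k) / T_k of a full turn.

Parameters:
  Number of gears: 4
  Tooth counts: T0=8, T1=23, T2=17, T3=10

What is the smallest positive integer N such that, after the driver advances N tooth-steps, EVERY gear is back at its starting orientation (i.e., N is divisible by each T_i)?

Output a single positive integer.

Answer: 15640

Derivation:
Gear k returns to start when N is a multiple of T_k.
All gears at start simultaneously when N is a common multiple of [8, 23, 17, 10]; the smallest such N is lcm(8, 23, 17, 10).
Start: lcm = T0 = 8
Fold in T1=23: gcd(8, 23) = 1; lcm(8, 23) = 8 * 23 / 1 = 184 / 1 = 184
Fold in T2=17: gcd(184, 17) = 1; lcm(184, 17) = 184 * 17 / 1 = 3128 / 1 = 3128
Fold in T3=10: gcd(3128, 10) = 2; lcm(3128, 10) = 3128 * 10 / 2 = 31280 / 2 = 15640
Full cycle length = 15640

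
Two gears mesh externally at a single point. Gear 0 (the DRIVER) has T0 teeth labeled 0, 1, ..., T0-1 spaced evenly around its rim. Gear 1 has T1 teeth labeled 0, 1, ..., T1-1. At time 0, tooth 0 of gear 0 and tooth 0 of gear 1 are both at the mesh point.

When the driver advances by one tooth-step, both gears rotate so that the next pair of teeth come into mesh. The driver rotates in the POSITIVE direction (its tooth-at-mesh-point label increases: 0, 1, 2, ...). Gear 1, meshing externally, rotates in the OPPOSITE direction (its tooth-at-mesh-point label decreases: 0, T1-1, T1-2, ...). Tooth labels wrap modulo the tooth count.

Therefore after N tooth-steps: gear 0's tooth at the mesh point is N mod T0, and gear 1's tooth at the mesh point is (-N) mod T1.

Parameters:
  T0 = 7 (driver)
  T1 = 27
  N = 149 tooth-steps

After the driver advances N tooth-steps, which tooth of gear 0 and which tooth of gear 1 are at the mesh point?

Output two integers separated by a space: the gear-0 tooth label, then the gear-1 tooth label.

Gear 0 (driver, T0=7): tooth at mesh = N mod T0
  149 = 21 * 7 + 2, so 149 mod 7 = 2
  gear 0 tooth = 2
Gear 1 (driven, T1=27): tooth at mesh = (-N) mod T1
  149 = 5 * 27 + 14, so 149 mod 27 = 14
  (-149) mod 27 = (-14) mod 27 = 27 - 14 = 13
Mesh after 149 steps: gear-0 tooth 2 meets gear-1 tooth 13

Answer: 2 13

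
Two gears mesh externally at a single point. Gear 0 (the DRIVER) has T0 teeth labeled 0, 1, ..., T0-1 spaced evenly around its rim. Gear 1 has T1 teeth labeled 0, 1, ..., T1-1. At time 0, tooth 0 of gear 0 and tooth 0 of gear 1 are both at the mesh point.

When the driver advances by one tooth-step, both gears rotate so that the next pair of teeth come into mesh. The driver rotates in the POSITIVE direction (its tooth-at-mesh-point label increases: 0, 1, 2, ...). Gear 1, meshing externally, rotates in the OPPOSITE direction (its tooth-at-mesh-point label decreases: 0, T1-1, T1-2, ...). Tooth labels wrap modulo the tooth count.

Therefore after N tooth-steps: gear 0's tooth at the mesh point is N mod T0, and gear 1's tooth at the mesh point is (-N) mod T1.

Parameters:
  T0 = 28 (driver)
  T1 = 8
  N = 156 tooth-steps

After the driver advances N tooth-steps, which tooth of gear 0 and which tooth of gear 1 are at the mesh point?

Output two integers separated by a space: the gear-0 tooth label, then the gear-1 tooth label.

Gear 0 (driver, T0=28): tooth at mesh = N mod T0
  156 = 5 * 28 + 16, so 156 mod 28 = 16
  gear 0 tooth = 16
Gear 1 (driven, T1=8): tooth at mesh = (-N) mod T1
  156 = 19 * 8 + 4, so 156 mod 8 = 4
  (-156) mod 8 = (-4) mod 8 = 8 - 4 = 4
Mesh after 156 steps: gear-0 tooth 16 meets gear-1 tooth 4

Answer: 16 4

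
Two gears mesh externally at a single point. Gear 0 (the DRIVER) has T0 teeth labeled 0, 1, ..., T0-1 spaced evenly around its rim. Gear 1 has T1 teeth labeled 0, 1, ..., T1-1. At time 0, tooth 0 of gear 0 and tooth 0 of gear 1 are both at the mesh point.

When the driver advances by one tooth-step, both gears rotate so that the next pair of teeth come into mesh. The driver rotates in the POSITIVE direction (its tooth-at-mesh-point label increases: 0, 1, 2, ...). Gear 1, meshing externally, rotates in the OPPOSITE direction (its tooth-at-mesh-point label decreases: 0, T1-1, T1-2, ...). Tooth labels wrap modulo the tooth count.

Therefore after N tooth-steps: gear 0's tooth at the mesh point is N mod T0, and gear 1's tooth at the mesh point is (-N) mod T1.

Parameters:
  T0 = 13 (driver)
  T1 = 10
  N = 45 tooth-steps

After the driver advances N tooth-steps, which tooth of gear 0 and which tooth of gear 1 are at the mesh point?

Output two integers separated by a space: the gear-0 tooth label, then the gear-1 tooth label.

Answer: 6 5

Derivation:
Gear 0 (driver, T0=13): tooth at mesh = N mod T0
  45 = 3 * 13 + 6, so 45 mod 13 = 6
  gear 0 tooth = 6
Gear 1 (driven, T1=10): tooth at mesh = (-N) mod T1
  45 = 4 * 10 + 5, so 45 mod 10 = 5
  (-45) mod 10 = (-5) mod 10 = 10 - 5 = 5
Mesh after 45 steps: gear-0 tooth 6 meets gear-1 tooth 5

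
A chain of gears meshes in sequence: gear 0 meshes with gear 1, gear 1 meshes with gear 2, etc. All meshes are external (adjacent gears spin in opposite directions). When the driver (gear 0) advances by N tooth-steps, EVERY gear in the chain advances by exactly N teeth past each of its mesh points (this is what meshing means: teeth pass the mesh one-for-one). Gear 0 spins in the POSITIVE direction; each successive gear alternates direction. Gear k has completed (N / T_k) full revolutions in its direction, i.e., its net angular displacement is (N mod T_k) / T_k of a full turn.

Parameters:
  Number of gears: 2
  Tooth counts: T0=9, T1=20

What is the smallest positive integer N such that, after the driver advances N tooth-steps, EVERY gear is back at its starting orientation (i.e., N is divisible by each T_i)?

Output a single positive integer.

Gear k returns to start when N is a multiple of T_k.
All gears at start simultaneously when N is a common multiple of [9, 20]; the smallest such N is lcm(9, 20).
Start: lcm = T0 = 9
Fold in T1=20: gcd(9, 20) = 1; lcm(9, 20) = 9 * 20 / 1 = 180 / 1 = 180
Full cycle length = 180

Answer: 180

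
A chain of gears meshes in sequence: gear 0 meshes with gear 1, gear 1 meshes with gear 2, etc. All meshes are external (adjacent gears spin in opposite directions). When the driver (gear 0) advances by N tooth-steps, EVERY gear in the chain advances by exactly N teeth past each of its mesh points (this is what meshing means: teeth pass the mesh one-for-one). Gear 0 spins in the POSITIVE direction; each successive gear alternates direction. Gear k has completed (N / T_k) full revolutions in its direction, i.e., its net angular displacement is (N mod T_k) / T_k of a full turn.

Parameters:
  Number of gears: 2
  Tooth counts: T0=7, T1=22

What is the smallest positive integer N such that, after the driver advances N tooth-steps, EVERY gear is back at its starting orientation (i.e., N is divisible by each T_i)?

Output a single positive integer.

Answer: 154

Derivation:
Gear k returns to start when N is a multiple of T_k.
All gears at start simultaneously when N is a common multiple of [7, 22]; the smallest such N is lcm(7, 22).
Start: lcm = T0 = 7
Fold in T1=22: gcd(7, 22) = 1; lcm(7, 22) = 7 * 22 / 1 = 154 / 1 = 154
Full cycle length = 154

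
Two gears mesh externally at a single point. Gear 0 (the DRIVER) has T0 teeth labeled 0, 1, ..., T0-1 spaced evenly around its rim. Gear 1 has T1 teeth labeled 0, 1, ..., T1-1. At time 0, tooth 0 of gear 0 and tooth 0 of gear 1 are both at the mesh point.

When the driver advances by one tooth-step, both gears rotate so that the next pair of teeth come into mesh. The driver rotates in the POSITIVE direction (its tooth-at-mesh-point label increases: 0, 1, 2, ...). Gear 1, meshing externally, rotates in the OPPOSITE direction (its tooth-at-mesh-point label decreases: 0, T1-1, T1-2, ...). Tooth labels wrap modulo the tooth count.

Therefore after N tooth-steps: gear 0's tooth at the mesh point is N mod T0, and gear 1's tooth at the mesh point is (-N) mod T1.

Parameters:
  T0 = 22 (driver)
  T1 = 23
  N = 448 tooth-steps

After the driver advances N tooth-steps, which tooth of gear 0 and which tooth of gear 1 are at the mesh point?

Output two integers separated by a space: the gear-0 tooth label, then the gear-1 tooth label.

Answer: 8 12

Derivation:
Gear 0 (driver, T0=22): tooth at mesh = N mod T0
  448 = 20 * 22 + 8, so 448 mod 22 = 8
  gear 0 tooth = 8
Gear 1 (driven, T1=23): tooth at mesh = (-N) mod T1
  448 = 19 * 23 + 11, so 448 mod 23 = 11
  (-448) mod 23 = (-11) mod 23 = 23 - 11 = 12
Mesh after 448 steps: gear-0 tooth 8 meets gear-1 tooth 12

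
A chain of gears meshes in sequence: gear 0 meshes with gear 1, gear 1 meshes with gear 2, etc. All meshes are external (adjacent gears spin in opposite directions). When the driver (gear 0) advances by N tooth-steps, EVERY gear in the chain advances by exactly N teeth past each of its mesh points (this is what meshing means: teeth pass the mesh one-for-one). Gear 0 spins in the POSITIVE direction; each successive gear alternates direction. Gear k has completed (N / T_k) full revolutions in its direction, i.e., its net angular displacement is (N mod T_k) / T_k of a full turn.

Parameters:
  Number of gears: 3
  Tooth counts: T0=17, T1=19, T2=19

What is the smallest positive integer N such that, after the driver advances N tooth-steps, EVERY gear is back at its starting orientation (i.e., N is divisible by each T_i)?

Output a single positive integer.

Answer: 323

Derivation:
Gear k returns to start when N is a multiple of T_k.
All gears at start simultaneously when N is a common multiple of [17, 19, 19]; the smallest such N is lcm(17, 19, 19).
Start: lcm = T0 = 17
Fold in T1=19: gcd(17, 19) = 1; lcm(17, 19) = 17 * 19 / 1 = 323 / 1 = 323
Fold in T2=19: gcd(323, 19) = 19; lcm(323, 19) = 323 * 19 / 19 = 6137 / 19 = 323
Full cycle length = 323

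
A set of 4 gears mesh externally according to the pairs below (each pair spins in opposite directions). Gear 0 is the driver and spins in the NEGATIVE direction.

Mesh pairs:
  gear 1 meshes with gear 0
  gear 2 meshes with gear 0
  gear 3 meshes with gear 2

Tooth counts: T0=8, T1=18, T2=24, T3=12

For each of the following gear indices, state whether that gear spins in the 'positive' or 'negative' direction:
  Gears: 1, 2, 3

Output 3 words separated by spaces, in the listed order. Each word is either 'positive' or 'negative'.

Gear 0 (driver): negative (depth 0)
  gear 1: meshes with gear 0 -> depth 1 -> positive (opposite of gear 0)
  gear 2: meshes with gear 0 -> depth 1 -> positive (opposite of gear 0)
  gear 3: meshes with gear 2 -> depth 2 -> negative (opposite of gear 2)
Queried indices 1, 2, 3 -> positive, positive, negative

Answer: positive positive negative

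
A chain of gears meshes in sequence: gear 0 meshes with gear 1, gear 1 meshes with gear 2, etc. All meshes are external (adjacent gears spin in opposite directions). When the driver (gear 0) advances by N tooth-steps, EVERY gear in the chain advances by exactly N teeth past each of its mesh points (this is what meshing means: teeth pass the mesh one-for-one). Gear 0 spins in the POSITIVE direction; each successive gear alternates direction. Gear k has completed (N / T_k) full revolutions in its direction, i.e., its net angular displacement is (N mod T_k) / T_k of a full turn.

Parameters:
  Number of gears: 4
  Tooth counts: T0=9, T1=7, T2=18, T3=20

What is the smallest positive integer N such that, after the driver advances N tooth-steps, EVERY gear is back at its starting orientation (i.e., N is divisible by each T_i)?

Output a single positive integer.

Answer: 1260

Derivation:
Gear k returns to start when N is a multiple of T_k.
All gears at start simultaneously when N is a common multiple of [9, 7, 18, 20]; the smallest such N is lcm(9, 7, 18, 20).
Start: lcm = T0 = 9
Fold in T1=7: gcd(9, 7) = 1; lcm(9, 7) = 9 * 7 / 1 = 63 / 1 = 63
Fold in T2=18: gcd(63, 18) = 9; lcm(63, 18) = 63 * 18 / 9 = 1134 / 9 = 126
Fold in T3=20: gcd(126, 20) = 2; lcm(126, 20) = 126 * 20 / 2 = 2520 / 2 = 1260
Full cycle length = 1260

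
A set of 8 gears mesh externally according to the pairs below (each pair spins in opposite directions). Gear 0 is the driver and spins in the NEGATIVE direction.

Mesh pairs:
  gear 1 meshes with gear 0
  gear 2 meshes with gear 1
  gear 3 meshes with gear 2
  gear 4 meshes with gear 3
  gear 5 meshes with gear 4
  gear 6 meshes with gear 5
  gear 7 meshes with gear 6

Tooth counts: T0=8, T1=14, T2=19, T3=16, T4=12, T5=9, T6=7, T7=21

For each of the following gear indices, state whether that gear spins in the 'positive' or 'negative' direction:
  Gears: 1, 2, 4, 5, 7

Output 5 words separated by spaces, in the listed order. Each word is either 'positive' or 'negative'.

Gear 0 (driver): negative (depth 0)
  gear 1: meshes with gear 0 -> depth 1 -> positive (opposite of gear 0)
  gear 2: meshes with gear 1 -> depth 2 -> negative (opposite of gear 1)
  gear 3: meshes with gear 2 -> depth 3 -> positive (opposite of gear 2)
  gear 4: meshes with gear 3 -> depth 4 -> negative (opposite of gear 3)
  gear 5: meshes with gear 4 -> depth 5 -> positive (opposite of gear 4)
  gear 6: meshes with gear 5 -> depth 6 -> negative (opposite of gear 5)
  gear 7: meshes with gear 6 -> depth 7 -> positive (opposite of gear 6)
Queried indices 1, 2, 4, 5, 7 -> positive, negative, negative, positive, positive

Answer: positive negative negative positive positive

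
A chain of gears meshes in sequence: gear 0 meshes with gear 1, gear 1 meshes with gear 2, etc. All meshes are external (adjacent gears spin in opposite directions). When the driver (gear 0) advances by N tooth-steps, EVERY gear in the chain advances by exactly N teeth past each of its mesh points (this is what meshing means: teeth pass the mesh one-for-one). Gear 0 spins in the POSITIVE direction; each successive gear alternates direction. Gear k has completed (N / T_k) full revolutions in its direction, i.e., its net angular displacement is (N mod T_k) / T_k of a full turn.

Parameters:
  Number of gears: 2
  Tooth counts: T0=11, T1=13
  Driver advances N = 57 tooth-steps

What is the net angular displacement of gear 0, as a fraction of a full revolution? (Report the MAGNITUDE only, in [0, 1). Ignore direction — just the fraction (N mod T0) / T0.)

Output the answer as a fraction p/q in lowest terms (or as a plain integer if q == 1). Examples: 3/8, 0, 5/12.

Chain of 2 gears, tooth counts: [11, 13]
  gear 0: T0=11, direction=positive, advance = 57 mod 11 = 2 teeth = 2/11 turn
  gear 1: T1=13, direction=negative, advance = 57 mod 13 = 5 teeth = 5/13 turn
Gear 0: 57 mod 11 = 2
Fraction = 2 / 11 = 2/11 (gcd(2,11)=1) = 2/11

Answer: 2/11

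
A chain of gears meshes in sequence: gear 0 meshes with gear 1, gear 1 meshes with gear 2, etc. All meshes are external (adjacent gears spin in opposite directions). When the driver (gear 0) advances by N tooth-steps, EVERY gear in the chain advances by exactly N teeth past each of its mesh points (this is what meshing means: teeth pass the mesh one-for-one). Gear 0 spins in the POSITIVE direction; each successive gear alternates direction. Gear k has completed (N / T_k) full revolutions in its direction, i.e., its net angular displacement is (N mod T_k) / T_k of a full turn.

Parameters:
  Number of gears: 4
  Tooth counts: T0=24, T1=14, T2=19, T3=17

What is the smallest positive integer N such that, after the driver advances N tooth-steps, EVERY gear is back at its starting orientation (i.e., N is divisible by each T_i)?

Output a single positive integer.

Answer: 54264

Derivation:
Gear k returns to start when N is a multiple of T_k.
All gears at start simultaneously when N is a common multiple of [24, 14, 19, 17]; the smallest such N is lcm(24, 14, 19, 17).
Start: lcm = T0 = 24
Fold in T1=14: gcd(24, 14) = 2; lcm(24, 14) = 24 * 14 / 2 = 336 / 2 = 168
Fold in T2=19: gcd(168, 19) = 1; lcm(168, 19) = 168 * 19 / 1 = 3192 / 1 = 3192
Fold in T3=17: gcd(3192, 17) = 1; lcm(3192, 17) = 3192 * 17 / 1 = 54264 / 1 = 54264
Full cycle length = 54264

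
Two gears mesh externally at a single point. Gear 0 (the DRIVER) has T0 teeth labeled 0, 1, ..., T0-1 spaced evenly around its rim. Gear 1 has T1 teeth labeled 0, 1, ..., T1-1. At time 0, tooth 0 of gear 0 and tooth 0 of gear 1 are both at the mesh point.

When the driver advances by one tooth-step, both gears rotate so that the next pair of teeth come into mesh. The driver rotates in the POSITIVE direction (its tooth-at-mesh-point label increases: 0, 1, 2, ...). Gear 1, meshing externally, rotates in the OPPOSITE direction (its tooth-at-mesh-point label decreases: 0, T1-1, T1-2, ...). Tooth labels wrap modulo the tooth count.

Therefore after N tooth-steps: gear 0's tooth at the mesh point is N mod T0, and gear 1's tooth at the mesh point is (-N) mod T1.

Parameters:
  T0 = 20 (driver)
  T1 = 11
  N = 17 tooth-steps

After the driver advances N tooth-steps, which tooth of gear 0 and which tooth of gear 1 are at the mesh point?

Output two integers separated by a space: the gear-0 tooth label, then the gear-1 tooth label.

Gear 0 (driver, T0=20): tooth at mesh = N mod T0
  17 = 0 * 20 + 17, so 17 mod 20 = 17
  gear 0 tooth = 17
Gear 1 (driven, T1=11): tooth at mesh = (-N) mod T1
  17 = 1 * 11 + 6, so 17 mod 11 = 6
  (-17) mod 11 = (-6) mod 11 = 11 - 6 = 5
Mesh after 17 steps: gear-0 tooth 17 meets gear-1 tooth 5

Answer: 17 5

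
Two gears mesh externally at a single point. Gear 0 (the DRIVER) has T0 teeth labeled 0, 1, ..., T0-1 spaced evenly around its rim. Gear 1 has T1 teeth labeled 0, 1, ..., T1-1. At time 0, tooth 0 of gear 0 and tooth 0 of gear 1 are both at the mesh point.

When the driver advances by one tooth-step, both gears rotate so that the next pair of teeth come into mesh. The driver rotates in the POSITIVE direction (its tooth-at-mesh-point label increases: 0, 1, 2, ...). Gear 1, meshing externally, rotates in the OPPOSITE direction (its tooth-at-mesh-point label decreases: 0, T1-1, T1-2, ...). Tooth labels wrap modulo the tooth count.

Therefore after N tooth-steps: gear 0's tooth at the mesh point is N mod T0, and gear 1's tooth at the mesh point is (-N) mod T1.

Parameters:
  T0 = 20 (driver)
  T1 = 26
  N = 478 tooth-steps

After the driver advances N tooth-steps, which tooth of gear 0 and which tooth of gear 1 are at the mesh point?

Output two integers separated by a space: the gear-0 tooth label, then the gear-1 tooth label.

Gear 0 (driver, T0=20): tooth at mesh = N mod T0
  478 = 23 * 20 + 18, so 478 mod 20 = 18
  gear 0 tooth = 18
Gear 1 (driven, T1=26): tooth at mesh = (-N) mod T1
  478 = 18 * 26 + 10, so 478 mod 26 = 10
  (-478) mod 26 = (-10) mod 26 = 26 - 10 = 16
Mesh after 478 steps: gear-0 tooth 18 meets gear-1 tooth 16

Answer: 18 16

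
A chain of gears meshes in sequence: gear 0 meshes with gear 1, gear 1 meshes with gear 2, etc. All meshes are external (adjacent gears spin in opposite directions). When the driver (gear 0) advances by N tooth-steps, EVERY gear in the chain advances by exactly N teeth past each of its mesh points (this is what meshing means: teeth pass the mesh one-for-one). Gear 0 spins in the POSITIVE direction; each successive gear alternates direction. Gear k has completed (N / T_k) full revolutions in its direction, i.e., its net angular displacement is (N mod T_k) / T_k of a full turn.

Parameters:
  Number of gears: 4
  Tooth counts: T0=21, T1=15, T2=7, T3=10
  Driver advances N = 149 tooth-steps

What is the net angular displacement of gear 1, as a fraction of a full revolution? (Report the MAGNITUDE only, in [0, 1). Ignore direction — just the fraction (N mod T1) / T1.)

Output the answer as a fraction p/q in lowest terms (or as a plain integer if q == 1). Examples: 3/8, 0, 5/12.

Chain of 4 gears, tooth counts: [21, 15, 7, 10]
  gear 0: T0=21, direction=positive, advance = 149 mod 21 = 2 teeth = 2/21 turn
  gear 1: T1=15, direction=negative, advance = 149 mod 15 = 14 teeth = 14/15 turn
  gear 2: T2=7, direction=positive, advance = 149 mod 7 = 2 teeth = 2/7 turn
  gear 3: T3=10, direction=negative, advance = 149 mod 10 = 9 teeth = 9/10 turn
Gear 1: 149 mod 15 = 14
Fraction = 14 / 15 = 14/15 (gcd(14,15)=1) = 14/15

Answer: 14/15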